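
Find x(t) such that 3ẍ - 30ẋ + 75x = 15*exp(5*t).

Divide through by 3: x'' - 10x' + 25x = 5*exp(5*t).
Characteristic equation r² - 10r + 25 = 0 has discriminant (-10)² - 4·(25) = 0, so r = 5 is a repeated root.
Hence x_h = (C1 + C2*t)*exp(5*t).
Since exp(5*t) solves the homogeneous equation (r = 5 is a root of multiplicity 2), multiply the trial by t^2. Try x_p = A*t^2*exp(5*t). Substituting into the equation and dividing by exp(5*t) gives A = 5/2, so x_p = 5*t^2*exp(5*t)/2.

x = C1*exp(5*t) + 5*t**2*exp(5*t)/2 + C2*t*exp(5*t)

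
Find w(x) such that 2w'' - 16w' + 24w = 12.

Divide through by 2: w'' - 8w' + 12w = 6.
Characteristic equation r² - 8r + 12 = 0 factors as (r - 2)(r - 6) = 0, so r = 2, 6.
Hence w_h = C1*exp(2*x) + C2*exp(6*x).
For the particular solution try w_p = A0. Substituting and matching coefficients of each power of x gives A0 = 1/2, so w_p = 1/2.

w = 1/2 + C1*exp(2*x) + C2*exp(6*x)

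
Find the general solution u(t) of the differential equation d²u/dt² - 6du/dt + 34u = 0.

Characteristic equation r² - 6r + 34 = 0 has discriminant (-6)² - 4·(34) = -100 < 0, so r = 3 ± 5i.
Hence u_h = C1*cos(5*t)*exp(3*t) + C2*exp(3*t)*sin(5*t).

u = C1*cos(5*t)*exp(3*t) + C2*exp(3*t)*sin(5*t)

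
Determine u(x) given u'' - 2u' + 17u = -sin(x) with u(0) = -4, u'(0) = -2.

u = -4*sin(x)/65 - cos(x)/130 - 519*cos(4*x)*exp(x)/130 + 267*exp(x)*sin(4*x)/520

Characteristic equation r² - 2r + 17 = 0 has discriminant (-2)² - 4·(17) = -64 < 0, so r = 1 ± 4i.
Hence u_h = C1*cos(4*x)*exp(x) + C2*exp(x)*sin(4*x).
Try u_p = A*cos(x) + B*sin(x). Substituting and equating the coefficients of cos(x) and sin(x) gives A = -1/130, B = -4/65, so u_p = -4*sin(x)/65 - cos(x)/130.
General solution: u = -4*sin(x)/65 - cos(x)/130 + C1*cos(4*x)*exp(x) + C2*exp(x)*sin(4*x).
Apply the initial conditions: u(0) = -1/130 + C1 = -4 and u'(0) = -4/65 + C1 + 4*C2 = -2. Solving gives C1 = -519/130, C2 = 267/520.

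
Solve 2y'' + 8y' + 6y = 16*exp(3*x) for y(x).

Divide through by 2: y'' + 4y' + 3y = 8*exp(3*x).
Characteristic equation r² + 4r + 3 = 0 factors as (r + 1)(r + 3) = 0, so r = -1, -3.
Hence y_h = C1*exp(-x) + C2*exp(-3*x).
Try y_p = A*exp(3*x). Substituting into the equation and dividing by exp(3*x) gives A = 1/3, so y_p = exp(3*x)/3.

y = exp(3*x)/3 + C1*exp(-x) + C2*exp(-3*x)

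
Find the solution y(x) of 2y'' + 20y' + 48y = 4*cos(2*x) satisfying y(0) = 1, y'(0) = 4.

Divide through by 2: y'' + 10y' + 24y = 2*cos(2*x).
Characteristic equation r² + 10r + 24 = 0 factors as (r + 6)(r + 4) = 0, so r = -6, -4.
Hence y_h = C1*exp(-6*x) + C2*exp(-4*x).
Try y_p = A*cos(2*x) + B*sin(2*x). Substituting and equating the coefficients of cos(2x) and sin(2x) gives A = 1/20, B = 1/20, so y_p = cos(2*x)/20 + sin(2*x)/20.
General solution: y = cos(2*x)/20 + sin(2*x)/20 + C1*exp(-6*x) + C2*exp(-4*x).
Apply the initial conditions: y(0) = 1/20 + C1 + C2 = 1 and y'(0) = 1/10 - 6*C1 - 4*C2 = 4. Solving gives C1 = -77/20, C2 = 24/5.

y = -77*exp(-6*x)/20 + cos(2*x)/20 + sin(2*x)/20 + 24*exp(-4*x)/5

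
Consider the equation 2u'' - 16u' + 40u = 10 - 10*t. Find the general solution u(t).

u = 3/20 - t/4 + C1*cos(2*t)*exp(4*t) + C2*exp(4*t)*sin(2*t)

Divide through by 2: u'' - 8u' + 20u = 5 - 5*t.
Characteristic equation r² - 8r + 20 = 0 has discriminant (-8)² - 4·(20) = -16 < 0, so r = 4 ± 2i.
Hence u_h = C1*cos(2*t)*exp(4*t) + C2*exp(4*t)*sin(2*t).
For the particular solution try u_p = A0 + A1*t. Substituting and matching coefficients of each power of t gives A0 = 3/20, A1 = -1/4, so u_p = 3/20 - t/4.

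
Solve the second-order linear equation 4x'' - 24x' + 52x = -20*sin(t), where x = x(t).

x = -sin(t)/3 - cos(t)/6 + C1*cos(2*t)*exp(3*t) + C2*exp(3*t)*sin(2*t)

Divide through by 4: x'' - 6x' + 13x = -5*sin(t).
Characteristic equation r² - 6r + 13 = 0 has discriminant (-6)² - 4·(13) = -16 < 0, so r = 3 ± 2i.
Hence x_h = C1*cos(2*t)*exp(3*t) + C2*exp(3*t)*sin(2*t).
Try x_p = A*cos(t) + B*sin(t). Substituting and equating the coefficients of cos(t) and sin(t) gives A = -1/6, B = -1/3, so x_p = -sin(t)/3 - cos(t)/6.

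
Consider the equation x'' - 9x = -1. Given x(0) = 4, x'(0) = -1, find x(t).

x = 1/9 + 16*exp(3*t)/9 + 19*exp(-3*t)/9

Characteristic equation r² - 9 = 0 factors as (r - 3)(r + 3) = 0, so r = 3, -3.
Hence x_h = C1*exp(3*t) + C2*exp(-3*t).
For the particular solution try x_p = A0. Substituting and matching coefficients of each power of t gives A0 = 1/9, so x_p = 1/9.
General solution: x = 1/9 + C1*exp(3*t) + C2*exp(-3*t).
Apply the initial conditions: x(0) = 1/9 + C1 + C2 = 4 and x'(0) = -3*C2 + 3*C1 = -1. Solving gives C1 = 16/9, C2 = 19/9.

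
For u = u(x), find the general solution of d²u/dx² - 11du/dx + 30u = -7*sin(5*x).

Characteristic equation r² - 11r + 30 = 0 factors as (r - 6)(r - 5) = 0, so r = 6, 5.
Hence u_h = C1*exp(6*x) + C2*exp(5*x).
Try u_p = A*cos(5*x) + B*sin(5*x). Substituting and equating the coefficients of cos(5x) and sin(5x) gives A = -77/610, B = -7/610, so u_p = -77*cos(5*x)/610 - 7*sin(5*x)/610.

u = -77*cos(5*x)/610 - 7*sin(5*x)/610 + C1*exp(6*x) + C2*exp(5*x)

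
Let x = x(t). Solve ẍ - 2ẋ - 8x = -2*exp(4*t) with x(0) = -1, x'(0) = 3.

Characteristic equation r² - 2r - 8 = 0 factors as (r - 4)(r + 2) = 0, so r = 4, -2.
Hence x_h = C1*exp(4*t) + C2*exp(-2*t).
Since exp(4*t) solves the homogeneous equation (r = 4 is a root of multiplicity 1), multiply the trial by t. Try x_p = A*t*exp(4*t). Substituting into the equation and dividing by exp(4*t) gives A = -1/3, so x_p = -t*exp(4*t)/3.
General solution: x = C1*exp(4*t) + C2*exp(-2*t) - t*exp(4*t)/3.
Apply the initial conditions: x(0) = C1 + C2 = -1 and x'(0) = -1/3 - 2*C2 + 4*C1 = 3. Solving gives C1 = 2/9, C2 = -11/9.

x = -11*exp(-2*t)/9 + 2*exp(4*t)/9 - t*exp(4*t)/3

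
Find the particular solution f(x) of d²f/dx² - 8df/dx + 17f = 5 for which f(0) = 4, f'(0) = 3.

Characteristic equation r² - 8r + 17 = 0 has discriminant (-8)² - 4·(17) = -4 < 0, so r = 4 ± i.
Hence f_h = C1*cos(x)*exp(4*x) + C2*exp(4*x)*sin(x).
For the particular solution try f_p = A0. Substituting and matching coefficients of each power of x gives A0 = 5/17, so f_p = 5/17.
General solution: f = 5/17 + C1*cos(x)*exp(4*x) + C2*exp(4*x)*sin(x).
Apply the initial conditions: f(0) = 5/17 + C1 = 4 and f'(0) = C2 + 4*C1 = 3. Solving gives C1 = 63/17, C2 = -201/17.

f = 5/17 - 201*exp(4*x)*sin(x)/17 + 63*cos(x)*exp(4*x)/17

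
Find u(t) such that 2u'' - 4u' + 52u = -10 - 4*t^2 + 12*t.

u = -745/4394 - t**2/13 + 37*t/169 + C1*cos(5*t)*exp(t) + C2*exp(t)*sin(5*t)

Divide through by 2: u'' - 2u' + 26u = -5 - 2*t^2 + 6*t.
Characteristic equation r² - 2r + 26 = 0 has discriminant (-2)² - 4·(26) = -100 < 0, so r = 1 ± 5i.
Hence u_h = C1*cos(5*t)*exp(t) + C2*exp(t)*sin(5*t).
For the particular solution try u_p = A0 + A1*t + A2*t^2. Substituting and matching coefficients of each power of t gives A0 = -745/4394, A1 = 37/169, A2 = -1/13, so u_p = -745/4394 - t^2/13 + 37*t/169.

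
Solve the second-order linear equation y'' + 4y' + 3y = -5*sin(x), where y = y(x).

y = -sin(x)/2 + C1*exp(-x) + C2*exp(-3*x) + cos(x)

Characteristic equation r² + 4r + 3 = 0 factors as (r + 1)(r + 3) = 0, so r = -1, -3.
Hence y_h = C1*exp(-x) + C2*exp(-3*x).
Try y_p = A*cos(x) + B*sin(x). Substituting and equating the coefficients of cos(x) and sin(x) gives A = 1, B = -1/2, so y_p = -sin(x)/2 + cos(x).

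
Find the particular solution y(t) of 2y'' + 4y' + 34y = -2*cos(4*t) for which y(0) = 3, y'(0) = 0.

Divide through by 2: y'' + 2y' + 17y = -cos(4*t).
Characteristic equation r² + 2r + 17 = 0 has discriminant (2)² - 4·(17) = -64 < 0, so r = -1 ± 4i.
Hence y_h = C1*cos(4*t)*exp(-t) + C2*exp(-t)*sin(4*t).
Try y_p = A*cos(4*t) + B*sin(4*t). Substituting and equating the coefficients of cos(4t) and sin(4t) gives A = -1/65, B = -8/65, so y_p = -8*sin(4*t)/65 - cos(4*t)/65.
General solution: y = -8*sin(4*t)/65 - cos(4*t)/65 + C1*cos(4*t)*exp(-t) + C2*exp(-t)*sin(4*t).
Apply the initial conditions: y(0) = -1/65 + C1 = 3 and y'(0) = -32/65 - C1 + 4*C2 = 0. Solving gives C1 = 196/65, C2 = 57/65.

y = -8*sin(4*t)/65 - cos(4*t)/65 + 57*exp(-t)*sin(4*t)/65 + 196*cos(4*t)*exp(-t)/65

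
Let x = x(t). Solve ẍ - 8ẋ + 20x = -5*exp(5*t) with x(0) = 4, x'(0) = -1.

Characteristic equation r² - 8r + 20 = 0 has discriminant (-8)² - 4·(20) = -16 < 0, so r = 4 ± 2i.
Hence x_h = C1*cos(2*t)*exp(4*t) + C2*exp(4*t)*sin(2*t).
Try x_p = A*exp(5*t). Substituting into the equation and dividing by exp(5*t) gives A = -1, so x_p = -exp(5*t).
General solution: x = -exp(5*t) + C1*cos(2*t)*exp(4*t) + C2*exp(4*t)*sin(2*t).
Apply the initial conditions: x(0) = -1 + C1 = 4 and x'(0) = -5 + 2*C2 + 4*C1 = -1. Solving gives C1 = 5, C2 = -8.

x = -exp(5*t) - 8*exp(4*t)*sin(2*t) + 5*cos(2*t)*exp(4*t)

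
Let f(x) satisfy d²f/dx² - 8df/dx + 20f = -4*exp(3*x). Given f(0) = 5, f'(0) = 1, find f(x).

f = -4*exp(3*x)/5 - 99*exp(4*x)*sin(2*x)/10 + 29*cos(2*x)*exp(4*x)/5

Characteristic equation r² - 8r + 20 = 0 has discriminant (-8)² - 4·(20) = -16 < 0, so r = 4 ± 2i.
Hence f_h = C1*cos(2*x)*exp(4*x) + C2*exp(4*x)*sin(2*x).
Try f_p = A*exp(3*x). Substituting into the equation and dividing by exp(3*x) gives A = -4/5, so f_p = -4*exp(3*x)/5.
General solution: f = -4*exp(3*x)/5 + C1*cos(2*x)*exp(4*x) + C2*exp(4*x)*sin(2*x).
Apply the initial conditions: f(0) = -4/5 + C1 = 5 and f'(0) = -12/5 + 2*C2 + 4*C1 = 1. Solving gives C1 = 29/5, C2 = -99/10.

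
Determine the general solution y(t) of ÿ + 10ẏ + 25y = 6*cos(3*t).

y = 24*cos(3*t)/289 + 45*sin(3*t)/289 + C1*exp(-5*t) + C2*t*exp(-5*t)

Characteristic equation r² + 10r + 25 = 0 has discriminant (10)² - 4·(25) = 0, so r = -5 is a repeated root.
Hence y_h = (C1 + C2*t)*exp(-5*t).
Try y_p = A*cos(3*t) + B*sin(3*t). Substituting and equating the coefficients of cos(3t) and sin(3t) gives A = 24/289, B = 45/289, so y_p = 24*cos(3*t)/289 + 45*sin(3*t)/289.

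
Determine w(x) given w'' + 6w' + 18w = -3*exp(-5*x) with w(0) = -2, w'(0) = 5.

w = -3*exp(-5*x)/13 - 23*cos(3*x)*exp(-3*x)/13 - 19*exp(-3*x)*sin(3*x)/39

Characteristic equation r² + 6r + 18 = 0 has discriminant (6)² - 4·(18) = -36 < 0, so r = -3 ± 3i.
Hence w_h = C1*cos(3*x)*exp(-3*x) + C2*exp(-3*x)*sin(3*x).
Try w_p = A*exp(-5*x). Substituting into the equation and dividing by exp(-5*x) gives A = -3/13, so w_p = -3*exp(-5*x)/13.
General solution: w = -3*exp(-5*x)/13 + C1*cos(3*x)*exp(-3*x) + C2*exp(-3*x)*sin(3*x).
Apply the initial conditions: w(0) = -3/13 + C1 = -2 and w'(0) = 15/13 - 3*C1 + 3*C2 = 5. Solving gives C1 = -23/13, C2 = -19/39.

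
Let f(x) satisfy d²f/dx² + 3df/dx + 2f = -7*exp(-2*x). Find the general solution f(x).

Characteristic equation r² + 3r + 2 = 0 factors as (r + 2)(r + 1) = 0, so r = -2, -1.
Hence f_h = C1*exp(-2*x) + C2*exp(-x).
Since exp(-2*x) solves the homogeneous equation (r = -2 is a root of multiplicity 1), multiply the trial by x. Try f_p = A*x*exp(-2*x). Substituting into the equation and dividing by exp(-2*x) gives A = 7, so f_p = 7*x*exp(-2*x).

f = C1*exp(-2*x) + C2*exp(-x) + 7*x*exp(-2*x)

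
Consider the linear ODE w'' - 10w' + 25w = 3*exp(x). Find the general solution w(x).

Characteristic equation r² - 10r + 25 = 0 has discriminant (-10)² - 4·(25) = 0, so r = 5 is a repeated root.
Hence w_h = (C1 + C2*x)*exp(5*x).
Try w_p = A*exp(x). Substituting into the equation and dividing by exp(x) gives A = 3/16, so w_p = 3*exp(x)/16.

w = 3*exp(x)/16 + C1*exp(5*x) + C2*x*exp(5*x)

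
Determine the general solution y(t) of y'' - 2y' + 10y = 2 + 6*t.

y = 8/25 + 3*t/5 + C1*cos(3*t)*exp(t) + C2*exp(t)*sin(3*t)

Characteristic equation r² - 2r + 10 = 0 has discriminant (-2)² - 4·(10) = -36 < 0, so r = 1 ± 3i.
Hence y_h = C1*cos(3*t)*exp(t) + C2*exp(t)*sin(3*t).
For the particular solution try y_p = A0 + A1*t. Substituting and matching coefficients of each power of t gives A0 = 8/25, A1 = 3/5, so y_p = 8/25 + 3*t/5.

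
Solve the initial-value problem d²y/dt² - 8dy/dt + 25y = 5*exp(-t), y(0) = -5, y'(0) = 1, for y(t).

Characteristic equation r² - 8r + 25 = 0 has discriminant (-8)² - 4·(25) = -36 < 0, so r = 4 ± 3i.
Hence y_h = C1*cos(3*t)*exp(4*t) + C2*exp(4*t)*sin(3*t).
Try y_p = A*exp(-t). Substituting into the equation and dividing by exp(-t) gives A = 5/34, so y_p = 5*exp(-t)/34.
General solution: y = 5*exp(-t)/34 + C1*cos(3*t)*exp(4*t) + C2*exp(4*t)*sin(3*t).
Apply the initial conditions: y(0) = 5/34 + C1 = -5 and y'(0) = -5/34 + 3*C2 + 4*C1 = 1. Solving gives C1 = -175/34, C2 = 739/102.

y = 5*exp(-t)/34 - 175*cos(3*t)*exp(4*t)/34 + 739*exp(4*t)*sin(3*t)/102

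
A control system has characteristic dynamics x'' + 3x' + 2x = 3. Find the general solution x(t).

x = 3/2 + C1*exp(-t) + C2*exp(-2*t)

Characteristic equation r² + 3r + 2 = 0 factors as (r + 1)(r + 2) = 0, so r = -1, -2.
Hence x_h = C1*exp(-t) + C2*exp(-2*t).
For the particular solution try x_p = A0. Substituting and matching coefficients of each power of t gives A0 = 3/2, so x_p = 3/2.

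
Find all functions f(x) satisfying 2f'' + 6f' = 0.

Divide through by 2: f'' + 3f' = 0.
Characteristic equation r² + 3r = 0 factors as (r + 3)r = 0, so r = -3, 0.
Hence f_h = C1*exp(-3*x) + C2.

f = C2 + C1*exp(-3*x)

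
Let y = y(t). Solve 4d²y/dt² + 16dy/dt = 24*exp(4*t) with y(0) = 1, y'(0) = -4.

Divide through by 4: y'' + 4y' = 6*exp(4*t).
Characteristic equation r² + 4r = 0 factors as (r + 4)r = 0, so r = -4, 0.
Hence y_h = C1*exp(-4*t) + C2.
Try y_p = A*exp(4*t). Substituting into the equation and dividing by exp(4*t) gives A = 3/16, so y_p = 3*exp(4*t)/16.
General solution: y = C2 + 3*exp(4*t)/16 + C1*exp(-4*t).
Apply the initial conditions: y(0) = 3/16 + C1 + C2 = 1 and y'(0) = 3/4 - 4*C1 = -4. Solving gives C1 = 19/16, C2 = -3/8.

y = -3/8 + 3*exp(4*t)/16 + 19*exp(-4*t)/16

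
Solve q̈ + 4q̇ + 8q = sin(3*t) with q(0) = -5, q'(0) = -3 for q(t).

Characteristic equation r² + 4r + 8 = 0 has discriminant (4)² - 4·(8) = -16 < 0, so r = -2 ± 2i.
Hence q_h = C1*cos(2*t)*exp(-2*t) + C2*exp(-2*t)*sin(2*t).
Try q_p = A*cos(3*t) + B*sin(3*t). Substituting and equating the coefficients of cos(3t) and sin(3t) gives A = -12/145, B = -1/145, so q_p = -12*cos(3*t)/145 - sin(3*t)/145.
General solution: q = -12*cos(3*t)/145 - sin(3*t)/145 + C1*cos(2*t)*exp(-2*t) + C2*exp(-2*t)*sin(2*t).
Apply the initial conditions: q(0) = -12/145 + C1 = -5 and q'(0) = -3/145 - 2*C1 + 2*C2 = -3. Solving gives C1 = -713/145, C2 = -929/145.

q = -12*cos(3*t)/145 - sin(3*t)/145 - 929*exp(-2*t)*sin(2*t)/145 - 713*cos(2*t)*exp(-2*t)/145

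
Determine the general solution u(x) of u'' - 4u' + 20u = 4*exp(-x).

u = 4*exp(-x)/25 + C1*cos(4*x)*exp(2*x) + C2*exp(2*x)*sin(4*x)

Characteristic equation r² - 4r + 20 = 0 has discriminant (-4)² - 4·(20) = -64 < 0, so r = 2 ± 4i.
Hence u_h = C1*cos(4*x)*exp(2*x) + C2*exp(2*x)*sin(4*x).
Try u_p = A*exp(-x). Substituting into the equation and dividing by exp(-x) gives A = 4/25, so u_p = 4*exp(-x)/25.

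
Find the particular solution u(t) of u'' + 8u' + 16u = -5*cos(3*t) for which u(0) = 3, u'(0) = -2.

u = -24*sin(3*t)/125 - 7*cos(3*t)/125 + 382*exp(-4*t)/125 + 54*t*exp(-4*t)/5

Characteristic equation r² + 8r + 16 = 0 has discriminant (8)² - 4·(16) = 0, so r = -4 is a repeated root.
Hence u_h = (C1 + C2*t)*exp(-4*t).
Try u_p = A*cos(3*t) + B*sin(3*t). Substituting and equating the coefficients of cos(3t) and sin(3t) gives A = -7/125, B = -24/125, so u_p = -24*sin(3*t)/125 - 7*cos(3*t)/125.
General solution: u = -24*sin(3*t)/125 - 7*cos(3*t)/125 + C1*exp(-4*t) + C2*t*exp(-4*t).
Apply the initial conditions: u(0) = -7/125 + C1 = 3 and u'(0) = -72/125 + C2 - 4*C1 = -2. Solving gives C1 = 382/125, C2 = 54/5.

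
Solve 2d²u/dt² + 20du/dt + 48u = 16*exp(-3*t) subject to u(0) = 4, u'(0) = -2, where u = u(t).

Divide through by 2: u'' + 10u' + 24u = 8*exp(-3*t).
Characteristic equation r² + 10r + 24 = 0 factors as (r + 4)(r + 6) = 0, so r = -4, -6.
Hence u_h = C1*exp(-4*t) + C2*exp(-6*t).
Try u_p = A*exp(-3*t). Substituting into the equation and dividing by exp(-3*t) gives A = 8/3, so u_p = 8*exp(-3*t)/3.
General solution: u = 8*exp(-3*t)/3 + C1*exp(-4*t) + C2*exp(-6*t).
Apply the initial conditions: u(0) = 8/3 + C1 + C2 = 4 and u'(0) = -8 - 6*C2 - 4*C1 = -2. Solving gives C1 = 7, C2 = -17/3.

u = 7*exp(-4*t) - 17*exp(-6*t)/3 + 8*exp(-3*t)/3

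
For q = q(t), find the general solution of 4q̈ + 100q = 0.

Divide through by 4: q'' + 25q = 0.
Characteristic equation r² + 25 = 0 has discriminant (0)² - 4·(25) = -100 < 0, so r = ± 5i.
Hence q_h = C1*cos(5*t) + C2*sin(5*t).

q = C1*cos(5*t) + C2*sin(5*t)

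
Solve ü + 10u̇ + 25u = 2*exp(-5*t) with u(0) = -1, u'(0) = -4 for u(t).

Characteristic equation r² + 10r + 25 = 0 has discriminant (10)² - 4·(25) = 0, so r = -5 is a repeated root.
Hence u_h = (C1 + C2*t)*exp(-5*t).
Since exp(-5*t) solves the homogeneous equation (r = -5 is a root of multiplicity 2), multiply the trial by t^2. Try u_p = A*t^2*exp(-5*t). Substituting into the equation and dividing by exp(-5*t) gives A = 1, so u_p = t^2*exp(-5*t).
General solution: u = C1*exp(-5*t) + t^2*exp(-5*t) + C2*t*exp(-5*t).
Apply the initial conditions: u(0) = C1 = -1 and u'(0) = C2 - 5*C1 = -4. Solving gives C1 = -1, C2 = -9.

u = -exp(-5*t) + t**2*exp(-5*t) - 9*t*exp(-5*t)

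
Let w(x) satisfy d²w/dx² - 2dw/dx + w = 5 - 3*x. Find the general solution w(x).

w = -1 - 3*x + C1*exp(x) + C2*x*exp(x)

Characteristic equation r² - 2r + 1 = 0 has discriminant (-2)² - 4·(1) = 0, so r = 1 is a repeated root.
Hence w_h = (C1 + C2*x)*exp(x).
For the particular solution try w_p = A0 + A1*x. Substituting and matching coefficients of each power of x gives A0 = -1, A1 = -3, so w_p = -1 - 3*x.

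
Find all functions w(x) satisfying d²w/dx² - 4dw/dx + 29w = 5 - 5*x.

Characteristic equation r² - 4r + 29 = 0 has discriminant (-4)² - 4·(29) = -100 < 0, so r = 2 ± 5i.
Hence w_h = C1*cos(5*x)*exp(2*x) + C2*exp(2*x)*sin(5*x).
For the particular solution try w_p = A0 + A1*x. Substituting and matching coefficients of each power of x gives A0 = 125/841, A1 = -5/29, so w_p = 125/841 - 5*x/29.

w = 125/841 - 5*x/29 + C1*cos(5*x)*exp(2*x) + C2*exp(2*x)*sin(5*x)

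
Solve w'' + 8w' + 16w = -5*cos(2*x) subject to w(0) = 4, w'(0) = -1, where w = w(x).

w = -3*cos(2*x)/20 - sin(2*x)/5 + 83*exp(-4*x)/20 + 16*x*exp(-4*x)

Characteristic equation r² + 8r + 16 = 0 has discriminant (8)² - 4·(16) = 0, so r = -4 is a repeated root.
Hence w_h = (C1 + C2*x)*exp(-4*x).
Try w_p = A*cos(2*x) + B*sin(2*x). Substituting and equating the coefficients of cos(2x) and sin(2x) gives A = -3/20, B = -1/5, so w_p = -3*cos(2*x)/20 - sin(2*x)/5.
General solution: w = -3*cos(2*x)/20 - sin(2*x)/5 + C1*exp(-4*x) + C2*x*exp(-4*x).
Apply the initial conditions: w(0) = -3/20 + C1 = 4 and w'(0) = -2/5 + C2 - 4*C1 = -1. Solving gives C1 = 83/20, C2 = 16.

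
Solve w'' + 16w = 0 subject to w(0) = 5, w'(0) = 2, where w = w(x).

Characteristic equation r² + 16 = 0 has discriminant (0)² - 4·(16) = -64 < 0, so r = ± 4i.
Hence w_h = C1*cos(4*x) + C2*sin(4*x).
Apply the initial conditions: w(0) = C1 = 5 and w'(0) = 4*C2 = 2. Solving gives C1 = 5, C2 = 1/2.

w = sin(4*x)/2 + 5*cos(4*x)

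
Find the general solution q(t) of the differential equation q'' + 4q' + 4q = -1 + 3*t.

Characteristic equation r² + 4r + 4 = 0 has discriminant (4)² - 4·(4) = 0, so r = -2 is a repeated root.
Hence q_h = (C1 + C2*t)*exp(-2*t).
For the particular solution try q_p = A0 + A1*t. Substituting and matching coefficients of each power of t gives A0 = -1, A1 = 3/4, so q_p = -1 + 3*t/4.

q = -1 + 3*t/4 + C1*exp(-2*t) + C2*t*exp(-2*t)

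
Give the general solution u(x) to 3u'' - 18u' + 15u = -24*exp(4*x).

u = 8*exp(4*x)/3 + C1*exp(x) + C2*exp(5*x)

Divide through by 3: u'' - 6u' + 5u = -8*exp(4*x).
Characteristic equation r² - 6r + 5 = 0 factors as (r - 1)(r - 5) = 0, so r = 1, 5.
Hence u_h = C1*exp(x) + C2*exp(5*x).
Try u_p = A*exp(4*x). Substituting into the equation and dividing by exp(4*x) gives A = 8/3, so u_p = 8*exp(4*x)/3.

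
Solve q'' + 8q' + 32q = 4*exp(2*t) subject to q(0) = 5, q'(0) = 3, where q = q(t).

Characteristic equation r² + 8r + 32 = 0 has discriminant (8)² - 4·(32) = -64 < 0, so r = -4 ± 4i.
Hence q_h = C1*cos(4*t)*exp(-4*t) + C2*exp(-4*t)*sin(4*t).
Try q_p = A*exp(2*t). Substituting into the equation and dividing by exp(2*t) gives A = 1/13, so q_p = exp(2*t)/13.
General solution: q = exp(2*t)/13 + C1*cos(4*t)*exp(-4*t) + C2*exp(-4*t)*sin(4*t).
Apply the initial conditions: q(0) = 1/13 + C1 = 5 and q'(0) = 2/13 - 4*C1 + 4*C2 = 3. Solving gives C1 = 64/13, C2 = 293/52.

q = exp(2*t)/13 + 64*cos(4*t)*exp(-4*t)/13 + 293*exp(-4*t)*sin(4*t)/52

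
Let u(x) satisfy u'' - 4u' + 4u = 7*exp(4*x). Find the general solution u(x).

u = 7*exp(4*x)/4 + C1*exp(2*x) + C2*x*exp(2*x)

Characteristic equation r² - 4r + 4 = 0 has discriminant (-4)² - 4·(4) = 0, so r = 2 is a repeated root.
Hence u_h = (C1 + C2*x)*exp(2*x).
Try u_p = A*exp(4*x). Substituting into the equation and dividing by exp(4*x) gives A = 7/4, so u_p = 7*exp(4*x)/4.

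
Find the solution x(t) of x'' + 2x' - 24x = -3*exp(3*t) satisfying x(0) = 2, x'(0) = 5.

x = exp(3*t)/3 + 4*exp(-6*t)/15 + 7*exp(4*t)/5

Characteristic equation r² + 2r - 24 = 0 factors as (r + 6)(r - 4) = 0, so r = -6, 4.
Hence x_h = C1*exp(-6*t) + C2*exp(4*t).
Try x_p = A*exp(3*t). Substituting into the equation and dividing by exp(3*t) gives A = 1/3, so x_p = exp(3*t)/3.
General solution: x = exp(3*t)/3 + C1*exp(-6*t) + C2*exp(4*t).
Apply the initial conditions: x(0) = 1/3 + C1 + C2 = 2 and x'(0) = 1 - 6*C1 + 4*C2 = 5. Solving gives C1 = 4/15, C2 = 7/5.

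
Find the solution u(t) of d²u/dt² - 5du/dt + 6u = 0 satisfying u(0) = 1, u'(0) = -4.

Characteristic equation r² - 5r + 6 = 0 factors as (r - 2)(r - 3) = 0, so r = 2, 3.
Hence u_h = C1*exp(2*t) + C2*exp(3*t).
Apply the initial conditions: u(0) = C1 + C2 = 1 and u'(0) = 2*C1 + 3*C2 = -4. Solving gives C1 = 7, C2 = -6.

u = -6*exp(3*t) + 7*exp(2*t)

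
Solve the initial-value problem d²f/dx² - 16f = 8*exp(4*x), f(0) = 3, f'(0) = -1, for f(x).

Characteristic equation r² - 16 = 0 factors as (r - 4)(r + 4) = 0, so r = 4, -4.
Hence f_h = C1*exp(4*x) + C2*exp(-4*x).
Since exp(4*x) solves the homogeneous equation (r = 4 is a root of multiplicity 1), multiply the trial by x. Try f_p = A*x*exp(4*x). Substituting into the equation and dividing by exp(4*x) gives A = 1, so f_p = x*exp(4*x).
General solution: f = C1*exp(4*x) + C2*exp(-4*x) + x*exp(4*x).
Apply the initial conditions: f(0) = C1 + C2 = 3 and f'(0) = 1 - 4*C2 + 4*C1 = -1. Solving gives C1 = 5/4, C2 = 7/4.

f = 5*exp(4*x)/4 + 7*exp(-4*x)/4 + x*exp(4*x)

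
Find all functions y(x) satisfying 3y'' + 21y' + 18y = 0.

Divide through by 3: y'' + 7y' + 6y = 0.
Characteristic equation r² + 7r + 6 = 0 factors as (r + 6)(r + 1) = 0, so r = -6, -1.
Hence y_h = C1*exp(-6*x) + C2*exp(-x).

y = C1*exp(-6*x) + C2*exp(-x)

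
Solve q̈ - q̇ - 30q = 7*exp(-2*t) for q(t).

q = -7*exp(-2*t)/24 + C1*exp(6*t) + C2*exp(-5*t)

Characteristic equation r² - r - 30 = 0 factors as (r - 6)(r + 5) = 0, so r = 6, -5.
Hence q_h = C1*exp(6*t) + C2*exp(-5*t).
Try q_p = A*exp(-2*t). Substituting into the equation and dividing by exp(-2*t) gives A = -7/24, so q_p = -7*exp(-2*t)/24.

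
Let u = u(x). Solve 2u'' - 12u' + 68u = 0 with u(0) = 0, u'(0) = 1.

u = exp(3*x)*sin(5*x)/5

Divide through by 2: u'' - 6u' + 34u = 0.
Characteristic equation r² - 6r + 34 = 0 has discriminant (-6)² - 4·(34) = -100 < 0, so r = 3 ± 5i.
Hence u_h = C1*cos(5*x)*exp(3*x) + C2*exp(3*x)*sin(5*x).
Apply the initial conditions: u(0) = C1 = 0 and u'(0) = 3*C1 + 5*C2 = 1. Solving gives C1 = 0, C2 = 1/5.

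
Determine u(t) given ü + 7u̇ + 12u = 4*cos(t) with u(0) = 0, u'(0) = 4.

u = -52*exp(-4*t)/17 + 14*exp(-3*t)/5 + 14*sin(t)/85 + 22*cos(t)/85

Characteristic equation r² + 7r + 12 = 0 factors as (r + 3)(r + 4) = 0, so r = -3, -4.
Hence u_h = C1*exp(-3*t) + C2*exp(-4*t).
Try u_p = A*cos(t) + B*sin(t). Substituting and equating the coefficients of cos(t) and sin(t) gives A = 22/85, B = 14/85, so u_p = 14*sin(t)/85 + 22*cos(t)/85.
General solution: u = 14*sin(t)/85 + 22*cos(t)/85 + C1*exp(-3*t) + C2*exp(-4*t).
Apply the initial conditions: u(0) = 22/85 + C1 + C2 = 0 and u'(0) = 14/85 - 4*C2 - 3*C1 = 4. Solving gives C1 = 14/5, C2 = -52/17.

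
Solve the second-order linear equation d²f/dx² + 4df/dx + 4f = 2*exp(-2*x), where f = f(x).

Characteristic equation r² + 4r + 4 = 0 has discriminant (4)² - 4·(4) = 0, so r = -2 is a repeated root.
Hence f_h = (C1 + C2*x)*exp(-2*x).
Since exp(-2*x) solves the homogeneous equation (r = -2 is a root of multiplicity 2), multiply the trial by x^2. Try f_p = A*x^2*exp(-2*x). Substituting into the equation and dividing by exp(-2*x) gives A = 1, so f_p = x^2*exp(-2*x).

f = C1*exp(-2*x) + x**2*exp(-2*x) + C2*x*exp(-2*x)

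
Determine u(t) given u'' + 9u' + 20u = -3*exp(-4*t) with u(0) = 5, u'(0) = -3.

u = -20*exp(-5*t) + 25*exp(-4*t) - 3*t*exp(-4*t)

Characteristic equation r² + 9r + 20 = 0 factors as (r + 5)(r + 4) = 0, so r = -5, -4.
Hence u_h = C1*exp(-5*t) + C2*exp(-4*t).
Since exp(-4*t) solves the homogeneous equation (r = -4 is a root of multiplicity 1), multiply the trial by t. Try u_p = A*t*exp(-4*t). Substituting into the equation and dividing by exp(-4*t) gives A = -3, so u_p = -3*t*exp(-4*t).
General solution: u = C1*exp(-5*t) + C2*exp(-4*t) - 3*t*exp(-4*t).
Apply the initial conditions: u(0) = C1 + C2 = 5 and u'(0) = -3 - 5*C1 - 4*C2 = -3. Solving gives C1 = -20, C2 = 25.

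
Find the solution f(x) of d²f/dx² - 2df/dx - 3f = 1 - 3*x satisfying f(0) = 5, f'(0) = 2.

Characteristic equation r² - 2r - 3 = 0 factors as (r + 1)(r - 3) = 0, so r = -1, 3.
Hence f_h = C1*exp(-x) + C2*exp(3*x).
For the particular solution try f_p = A0 + A1*x. Substituting and matching coefficients of each power of x gives A0 = -1, A1 = 1, so f_p = -1 + x.
General solution: f = -1 + x + C1*exp(-x) + C2*exp(3*x).
Apply the initial conditions: f(0) = -1 + C1 + C2 = 5 and f'(0) = 1 - C1 + 3*C2 = 2. Solving gives C1 = 17/4, C2 = 7/4.

f = -1 + x + 7*exp(3*x)/4 + 17*exp(-x)/4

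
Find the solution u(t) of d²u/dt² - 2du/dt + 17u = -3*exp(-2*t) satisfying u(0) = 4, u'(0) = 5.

u = -3*exp(-2*t)/25 + 4*exp(t)*sin(4*t)/25 + 103*cos(4*t)*exp(t)/25

Characteristic equation r² - 2r + 17 = 0 has discriminant (-2)² - 4·(17) = -64 < 0, so r = 1 ± 4i.
Hence u_h = C1*cos(4*t)*exp(t) + C2*exp(t)*sin(4*t).
Try u_p = A*exp(-2*t). Substituting into the equation and dividing by exp(-2*t) gives A = -3/25, so u_p = -3*exp(-2*t)/25.
General solution: u = -3*exp(-2*t)/25 + C1*cos(4*t)*exp(t) + C2*exp(t)*sin(4*t).
Apply the initial conditions: u(0) = -3/25 + C1 = 4 and u'(0) = 6/25 + C1 + 4*C2 = 5. Solving gives C1 = 103/25, C2 = 4/25.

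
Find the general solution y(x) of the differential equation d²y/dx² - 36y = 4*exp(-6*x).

Characteristic equation r² - 36 = 0 factors as (r - 6)(r + 6) = 0, so r = 6, -6.
Hence y_h = C1*exp(6*x) + C2*exp(-6*x).
Since exp(-6*x) solves the homogeneous equation (r = -6 is a root of multiplicity 1), multiply the trial by x. Try y_p = A*x*exp(-6*x). Substituting into the equation and dividing by exp(-6*x) gives A = -1/3, so y_p = -x*exp(-6*x)/3.

y = C1*exp(6*x) + C2*exp(-6*x) - x*exp(-6*x)/3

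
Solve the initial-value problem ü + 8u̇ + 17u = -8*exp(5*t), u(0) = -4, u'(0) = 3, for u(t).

u = -4*exp(5*t)/41 - 497*exp(-4*t)*sin(t)/41 - 160*cos(t)*exp(-4*t)/41

Characteristic equation r² + 8r + 17 = 0 has discriminant (8)² - 4·(17) = -4 < 0, so r = -4 ± i.
Hence u_h = C1*cos(t)*exp(-4*t) + C2*exp(-4*t)*sin(t).
Try u_p = A*exp(5*t). Substituting into the equation and dividing by exp(5*t) gives A = -4/41, so u_p = -4*exp(5*t)/41.
General solution: u = -4*exp(5*t)/41 + C1*cos(t)*exp(-4*t) + C2*exp(-4*t)*sin(t).
Apply the initial conditions: u(0) = -4/41 + C1 = -4 and u'(0) = -20/41 + C2 - 4*C1 = 3. Solving gives C1 = -160/41, C2 = -497/41.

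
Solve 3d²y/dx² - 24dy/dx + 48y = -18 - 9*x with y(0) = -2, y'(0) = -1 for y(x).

Divide through by 3: y'' - 8y' + 16y = -6 - 3*x.
Characteristic equation r² - 8r + 16 = 0 has discriminant (-8)² - 4·(16) = 0, so r = 4 is a repeated root.
Hence y_h = (C1 + C2*x)*exp(4*x).
For the particular solution try y_p = A0 + A1*x. Substituting and matching coefficients of each power of x gives A0 = -15/32, A1 = -3/16, so y_p = -15/32 - 3*x/16.
General solution: y = -15/32 - 3*x/16 + C1*exp(4*x) + C2*x*exp(4*x).
Apply the initial conditions: y(0) = -15/32 + C1 = -2 and y'(0) = -3/16 + C2 + 4*C1 = -1. Solving gives C1 = -49/32, C2 = 85/16.

y = -15/32 - 49*exp(4*x)/32 - 3*x/16 + 85*x*exp(4*x)/16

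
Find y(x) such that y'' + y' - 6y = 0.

y = C1*exp(-3*x) + C2*exp(2*x)

Characteristic equation r² + r - 6 = 0 factors as (r + 3)(r - 2) = 0, so r = -3, 2.
Hence y_h = C1*exp(-3*x) + C2*exp(2*x).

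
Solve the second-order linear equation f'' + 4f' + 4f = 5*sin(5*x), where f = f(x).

f = -105*sin(5*x)/841 - 100*cos(5*x)/841 + C1*exp(-2*x) + C2*x*exp(-2*x)

Characteristic equation r² + 4r + 4 = 0 has discriminant (4)² - 4·(4) = 0, so r = -2 is a repeated root.
Hence f_h = (C1 + C2*x)*exp(-2*x).
Try f_p = A*cos(5*x) + B*sin(5*x). Substituting and equating the coefficients of cos(5x) and sin(5x) gives A = -100/841, B = -105/841, so f_p = -105*sin(5*x)/841 - 100*cos(5*x)/841.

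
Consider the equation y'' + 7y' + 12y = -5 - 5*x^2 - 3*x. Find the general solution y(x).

y = -419/864 - 5*x**2/12 + 17*x/72 + C1*exp(-3*x) + C2*exp(-4*x)

Characteristic equation r² + 7r + 12 = 0 factors as (r + 3)(r + 4) = 0, so r = -3, -4.
Hence y_h = C1*exp(-3*x) + C2*exp(-4*x).
For the particular solution try y_p = A0 + A1*x + A2*x^2. Substituting and matching coefficients of each power of x gives A0 = -419/864, A1 = 17/72, A2 = -5/12, so y_p = -419/864 - 5*x^2/12 + 17*x/72.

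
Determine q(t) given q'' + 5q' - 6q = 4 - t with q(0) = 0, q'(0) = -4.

Characteristic equation r² + 5r - 6 = 0 factors as (r - 1)(r + 6) = 0, so r = 1, -6.
Hence q_h = C1*exp(t) + C2*exp(-6*t).
For the particular solution try q_p = A0 + A1*t. Substituting and matching coefficients of each power of t gives A0 = -19/36, A1 = 1/6, so q_p = -19/36 + t/6.
General solution: q = -19/36 + t/6 + C1*exp(t) + C2*exp(-6*t).
Apply the initial conditions: q(0) = -19/36 + C1 + C2 = 0 and q'(0) = 1/6 + C1 - 6*C2 = -4. Solving gives C1 = -1/7, C2 = 169/252.

q = -19/36 - exp(t)/7 + t/6 + 169*exp(-6*t)/252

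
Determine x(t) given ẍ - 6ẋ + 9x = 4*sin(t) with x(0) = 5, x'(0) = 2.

x = 6*cos(t)/25 + 8*sin(t)/25 + 119*exp(3*t)/25 - 63*t*exp(3*t)/5

Characteristic equation r² - 6r + 9 = 0 has discriminant (-6)² - 4·(9) = 0, so r = 3 is a repeated root.
Hence x_h = (C1 + C2*t)*exp(3*t).
Try x_p = A*cos(t) + B*sin(t). Substituting and equating the coefficients of cos(t) and sin(t) gives A = 6/25, B = 8/25, so x_p = 6*cos(t)/25 + 8*sin(t)/25.
General solution: x = 6*cos(t)/25 + 8*sin(t)/25 + C1*exp(3*t) + C2*t*exp(3*t).
Apply the initial conditions: x(0) = 6/25 + C1 = 5 and x'(0) = 8/25 + C2 + 3*C1 = 2. Solving gives C1 = 119/25, C2 = -63/5.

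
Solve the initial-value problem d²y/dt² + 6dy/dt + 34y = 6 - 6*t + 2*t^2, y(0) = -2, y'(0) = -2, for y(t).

Characteristic equation r² + 6r + 34 = 0 has discriminant (6)² - 4·(34) = -100 < 0, so r = -3 ± 5i.
Hence y_h = C1*cos(5*t)*exp(-3*t) + C2*exp(-3*t)*sin(5*t).
For the particular solution try y_p = A0 + A1*t + A2*t^2. Substituting and matching coefficients of each power of t gives A0 = 1021/4913, A1 = -57/289, A2 = 1/17, so y_p = 1021/4913 - 57*t/289 + t^2/17.
General solution: y = 1021/4913 - 57*t/289 + t^2/17 + C1*cos(5*t)*exp(-3*t) + C2*exp(-3*t)*sin(5*t).
Apply the initial conditions: y(0) = 1021/4913 + C1 = -2 and y'(0) = -57/289 - 3*C1 + 5*C2 = -2. Solving gives C1 = -10847/4913, C2 = -41398/24565.

y = 1021/4913 - 57*t/289 + t**2/17 - 41398*exp(-3*t)*sin(5*t)/24565 - 10847*cos(5*t)*exp(-3*t)/4913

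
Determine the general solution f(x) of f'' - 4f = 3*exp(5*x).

f = exp(5*x)/7 + C1*exp(-2*x) + C2*exp(2*x)

Characteristic equation r² - 4 = 0 factors as (r + 2)(r - 2) = 0, so r = -2, 2.
Hence f_h = C1*exp(-2*x) + C2*exp(2*x).
Try f_p = A*exp(5*x). Substituting into the equation and dividing by exp(5*x) gives A = 1/7, so f_p = exp(5*x)/7.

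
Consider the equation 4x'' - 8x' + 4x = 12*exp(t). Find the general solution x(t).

Divide through by 4: x'' - 2x' + x = 3*exp(t).
Characteristic equation r² - 2r + 1 = 0 has discriminant (-2)² - 4·(1) = 0, so r = 1 is a repeated root.
Hence x_h = (C1 + C2*t)*exp(t).
Since exp(t) solves the homogeneous equation (r = 1 is a root of multiplicity 2), multiply the trial by t^2. Try x_p = A*t^2*exp(t). Substituting into the equation and dividing by exp(t) gives A = 3/2, so x_p = 3*t^2*exp(t)/2.

x = C1*exp(t) + 3*t**2*exp(t)/2 + C2*t*exp(t)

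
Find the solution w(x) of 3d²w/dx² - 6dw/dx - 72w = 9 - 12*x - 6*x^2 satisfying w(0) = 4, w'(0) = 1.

Divide through by 3: w'' - 2w' - 24w = 3 - 4*x - 2*x^2.
Characteristic equation r² - 2r - 24 = 0 factors as (r - 6)(r + 4) = 0, so r = 6, -4.
Hence w_h = C1*exp(6*x) + C2*exp(-4*x).
For the particular solution try w_p = A0 + A1*x + A2*x^2. Substituting and matching coefficients of each power of x gives A0 = -113/864, A1 = 11/72, A2 = 1/12, so w_p = -113/864 + x^2/12 + 11*x/72.
General solution: w = -113/864 + x^2/12 + 11*x/72 + C1*exp(6*x) + C2*exp(-4*x).
Apply the initial conditions: w(0) = -113/864 + C1 + C2 = 4 and w'(0) = 11/72 - 4*C2 + 6*C1 = 1. Solving gives C1 = 469/270, C2 = 383/160.

w = -113/864 + x**2/12 + 11*x/72 + 383*exp(-4*x)/160 + 469*exp(6*x)/270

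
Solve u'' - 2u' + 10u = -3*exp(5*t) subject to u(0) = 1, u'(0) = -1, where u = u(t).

u = -3*exp(5*t)/25 - 38*exp(t)*sin(3*t)/75 + 28*cos(3*t)*exp(t)/25

Characteristic equation r² - 2r + 10 = 0 has discriminant (-2)² - 4·(10) = -36 < 0, so r = 1 ± 3i.
Hence u_h = C1*cos(3*t)*exp(t) + C2*exp(t)*sin(3*t).
Try u_p = A*exp(5*t). Substituting into the equation and dividing by exp(5*t) gives A = -3/25, so u_p = -3*exp(5*t)/25.
General solution: u = -3*exp(5*t)/25 + C1*cos(3*t)*exp(t) + C2*exp(t)*sin(3*t).
Apply the initial conditions: u(0) = -3/25 + C1 = 1 and u'(0) = -3/5 + C1 + 3*C2 = -1. Solving gives C1 = 28/25, C2 = -38/75.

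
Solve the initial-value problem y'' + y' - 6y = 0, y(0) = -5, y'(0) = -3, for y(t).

y = -18*exp(2*t)/5 - 7*exp(-3*t)/5

Characteristic equation r² + r - 6 = 0 factors as (r - 2)(r + 3) = 0, so r = 2, -3.
Hence y_h = C1*exp(2*t) + C2*exp(-3*t).
Apply the initial conditions: y(0) = C1 + C2 = -5 and y'(0) = -3*C2 + 2*C1 = -3. Solving gives C1 = -18/5, C2 = -7/5.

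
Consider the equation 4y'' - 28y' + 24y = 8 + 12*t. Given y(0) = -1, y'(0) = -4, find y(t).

Divide through by 4: y'' - 7y' + 6y = 2 + 3*t.
Characteristic equation r² - 7r + 6 = 0 factors as (r - 1)(r - 6) = 0, so r = 1, 6.
Hence y_h = C1*exp(t) + C2*exp(6*t).
For the particular solution try y_p = A0 + A1*t. Substituting and matching coefficients of each power of t gives A0 = 11/12, A1 = 1/2, so y_p = 11/12 + t/2.
General solution: y = 11/12 + t/2 + C1*exp(t) + C2*exp(6*t).
Apply the initial conditions: y(0) = 11/12 + C1 + C2 = -1 and y'(0) = 1/2 + C1 + 6*C2 = -4. Solving gives C1 = -7/5, C2 = -31/60.

y = 11/12 + t/2 - 31*exp(6*t)/60 - 7*exp(t)/5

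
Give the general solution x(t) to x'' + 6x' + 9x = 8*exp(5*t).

Characteristic equation r² + 6r + 9 = 0 has discriminant (6)² - 4·(9) = 0, so r = -3 is a repeated root.
Hence x_h = (C1 + C2*t)*exp(-3*t).
Try x_p = A*exp(5*t). Substituting into the equation and dividing by exp(5*t) gives A = 1/8, so x_p = exp(5*t)/8.

x = exp(5*t)/8 + C1*exp(-3*t) + C2*t*exp(-3*t)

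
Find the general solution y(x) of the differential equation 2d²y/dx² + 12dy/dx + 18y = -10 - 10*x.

y = -5/27 - 5*x/9 + C1*exp(-3*x) + C2*x*exp(-3*x)

Divide through by 2: y'' + 6y' + 9y = -5 - 5*x.
Characteristic equation r² + 6r + 9 = 0 has discriminant (6)² - 4·(9) = 0, so r = -3 is a repeated root.
Hence y_h = (C1 + C2*x)*exp(-3*x).
For the particular solution try y_p = A0 + A1*x. Substituting and matching coefficients of each power of x gives A0 = -5/27, A1 = -5/9, so y_p = -5/27 - 5*x/9.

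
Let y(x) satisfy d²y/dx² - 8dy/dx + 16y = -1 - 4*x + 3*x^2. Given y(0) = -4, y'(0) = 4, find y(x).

y = -15/128 - 497*exp(4*x)/128 - x/16 + 3*x**2/16 + 627*x*exp(4*x)/32

Characteristic equation r² - 8r + 16 = 0 has discriminant (-8)² - 4·(16) = 0, so r = 4 is a repeated root.
Hence y_h = (C1 + C2*x)*exp(4*x).
For the particular solution try y_p = A0 + A1*x + A2*x^2. Substituting and matching coefficients of each power of x gives A0 = -15/128, A1 = -1/16, A2 = 3/16, so y_p = -15/128 - x/16 + 3*x^2/16.
General solution: y = -15/128 - x/16 + 3*x^2/16 + C1*exp(4*x) + C2*x*exp(4*x).
Apply the initial conditions: y(0) = -15/128 + C1 = -4 and y'(0) = -1/16 + C2 + 4*C1 = 4. Solving gives C1 = -497/128, C2 = 627/32.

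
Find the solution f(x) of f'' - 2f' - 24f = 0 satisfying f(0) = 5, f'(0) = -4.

Characteristic equation r² - 2r - 24 = 0 factors as (r + 4)(r - 6) = 0, so r = -4, 6.
Hence f_h = C1*exp(-4*x) + C2*exp(6*x).
Apply the initial conditions: f(0) = C1 + C2 = 5 and f'(0) = -4*C1 + 6*C2 = -4. Solving gives C1 = 17/5, C2 = 8/5.

f = 8*exp(6*x)/5 + 17*exp(-4*x)/5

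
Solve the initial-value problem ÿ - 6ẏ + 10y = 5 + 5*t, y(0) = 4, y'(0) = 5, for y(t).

y = 4/5 + t/2 - 51*exp(3*t)*sin(t)/10 + 16*cos(t)*exp(3*t)/5

Characteristic equation r² - 6r + 10 = 0 has discriminant (-6)² - 4·(10) = -4 < 0, so r = 3 ± i.
Hence y_h = C1*cos(t)*exp(3*t) + C2*exp(3*t)*sin(t).
For the particular solution try y_p = A0 + A1*t. Substituting and matching coefficients of each power of t gives A0 = 4/5, A1 = 1/2, so y_p = 4/5 + t/2.
General solution: y = 4/5 + t/2 + C1*cos(t)*exp(3*t) + C2*exp(3*t)*sin(t).
Apply the initial conditions: y(0) = 4/5 + C1 = 4 and y'(0) = 1/2 + C2 + 3*C1 = 5. Solving gives C1 = 16/5, C2 = -51/10.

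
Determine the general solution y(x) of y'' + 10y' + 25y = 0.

y = C1*exp(-5*x) + C2*x*exp(-5*x)

Characteristic equation r² + 10r + 25 = 0 has discriminant (10)² - 4·(25) = 0, so r = -5 is a repeated root.
Hence y_h = (C1 + C2*x)*exp(-5*x).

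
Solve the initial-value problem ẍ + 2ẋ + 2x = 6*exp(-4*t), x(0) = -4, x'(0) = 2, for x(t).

x = 3*exp(-4*t)/5 - 23*cos(t)*exp(-t)/5 - exp(-t)*sin(t)/5

Characteristic equation r² + 2r + 2 = 0 has discriminant (2)² - 4·(2) = -4 < 0, so r = -1 ± i.
Hence x_h = C1*cos(t)*exp(-t) + C2*exp(-t)*sin(t).
Try x_p = A*exp(-4*t). Substituting into the equation and dividing by exp(-4*t) gives A = 3/5, so x_p = 3*exp(-4*t)/5.
General solution: x = 3*exp(-4*t)/5 + C1*cos(t)*exp(-t) + C2*exp(-t)*sin(t).
Apply the initial conditions: x(0) = 3/5 + C1 = -4 and x'(0) = -12/5 + C2 - C1 = 2. Solving gives C1 = -23/5, C2 = -1/5.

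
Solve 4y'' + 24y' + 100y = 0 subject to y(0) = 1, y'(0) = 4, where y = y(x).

y = cos(4*x)*exp(-3*x) + 7*exp(-3*x)*sin(4*x)/4

Divide through by 4: y'' + 6y' + 25y = 0.
Characteristic equation r² + 6r + 25 = 0 has discriminant (6)² - 4·(25) = -64 < 0, so r = -3 ± 4i.
Hence y_h = C1*cos(4*x)*exp(-3*x) + C2*exp(-3*x)*sin(4*x).
Apply the initial conditions: y(0) = C1 = 1 and y'(0) = -3*C1 + 4*C2 = 4. Solving gives C1 = 1, C2 = 7/4.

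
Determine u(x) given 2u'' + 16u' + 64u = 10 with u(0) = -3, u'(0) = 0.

Divide through by 2: u'' + 8u' + 32u = 5.
Characteristic equation r² + 8r + 32 = 0 has discriminant (8)² - 4·(32) = -64 < 0, so r = -4 ± 4i.
Hence u_h = C1*cos(4*x)*exp(-4*x) + C2*exp(-4*x)*sin(4*x).
For the particular solution try u_p = A0. Substituting and matching coefficients of each power of x gives A0 = 5/32, so u_p = 5/32.
General solution: u = 5/32 + C1*cos(4*x)*exp(-4*x) + C2*exp(-4*x)*sin(4*x).
Apply the initial conditions: u(0) = 5/32 + C1 = -3 and u'(0) = -4*C1 + 4*C2 = 0. Solving gives C1 = -101/32, C2 = -101/32.

u = 5/32 - 101*cos(4*x)*exp(-4*x)/32 - 101*exp(-4*x)*sin(4*x)/32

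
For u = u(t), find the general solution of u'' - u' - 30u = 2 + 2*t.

Characteristic equation r² - r - 30 = 0 factors as (r + 5)(r - 6) = 0, so r = -5, 6.
Hence u_h = C1*exp(-5*t) + C2*exp(6*t).
For the particular solution try u_p = A0 + A1*t. Substituting and matching coefficients of each power of t gives A0 = -29/450, A1 = -1/15, so u_p = -29/450 - t/15.

u = -29/450 - t/15 + C1*exp(-5*t) + C2*exp(6*t)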